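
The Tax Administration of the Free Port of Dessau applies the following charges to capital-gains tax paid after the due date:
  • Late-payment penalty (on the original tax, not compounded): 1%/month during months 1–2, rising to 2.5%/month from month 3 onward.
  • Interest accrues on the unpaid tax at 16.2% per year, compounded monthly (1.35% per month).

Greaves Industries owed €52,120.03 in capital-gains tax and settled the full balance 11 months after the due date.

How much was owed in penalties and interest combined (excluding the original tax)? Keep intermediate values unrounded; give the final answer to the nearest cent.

Penalty, months 1–2: 2 × 1% × €52,120.03 = €1,042.40…
Penalty, months 3–11: 9 × 2.5% × €52,120.03 = €11,727.01…
Interest: €52,120.03 × ((1 + 0.0135)^11 − 1) = €52,120.03 × 0.1589409… = €8,284.0036…
Penalties + interest = €12,769.4074… + €8,284.0036… = €21,053.41

€21,053.41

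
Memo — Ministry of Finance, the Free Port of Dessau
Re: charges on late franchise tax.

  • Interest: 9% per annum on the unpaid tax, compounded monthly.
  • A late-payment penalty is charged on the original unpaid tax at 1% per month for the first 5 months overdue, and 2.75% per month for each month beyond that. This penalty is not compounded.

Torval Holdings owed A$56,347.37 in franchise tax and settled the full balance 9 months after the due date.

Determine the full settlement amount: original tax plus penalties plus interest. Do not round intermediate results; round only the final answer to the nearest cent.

Penalty, months 1–5: 5 × 1% × A$56,347.37 = A$2,817.37…
Penalty, months 6–9: 4 × 2.75% × A$56,347.37 = A$6,198.21…
Interest (9%/yr ÷ 12 = 0.75%/month): A$56,347.37 × ((1 + 0.0075)^9 − 1) = A$3,919.5703…
Total = A$56,347.37 + A$9,015.5792 + A$3,919.5703… = A$69,282.52

A$69,282.52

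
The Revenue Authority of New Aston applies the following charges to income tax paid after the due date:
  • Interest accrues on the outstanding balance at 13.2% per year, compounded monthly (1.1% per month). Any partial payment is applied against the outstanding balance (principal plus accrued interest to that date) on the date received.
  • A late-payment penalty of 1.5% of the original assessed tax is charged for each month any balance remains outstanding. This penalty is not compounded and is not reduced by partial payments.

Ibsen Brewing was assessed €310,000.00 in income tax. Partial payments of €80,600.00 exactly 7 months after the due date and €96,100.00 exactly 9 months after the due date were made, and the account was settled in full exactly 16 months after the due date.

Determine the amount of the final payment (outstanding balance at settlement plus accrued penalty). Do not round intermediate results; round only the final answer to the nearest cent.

Balance at month 7: €310,000.0000 × (1 + 0.011)^7 = €334,672.3113…
After €80,600.00 payment: €334,672.3113… − €80,600.00 = €254,072.3113…
Balance at month 9: €254,072.3113… × (1 + 0.011)^2 = €259,692.6449…
After €96,100.00 payment: €259,692.6449… − €96,100.00 = €163,592.6449…
Balance at month 16: €163,592.6449… × (1 + 0.011)^7 = €176,612.6728…
Penalty: 16 × 1.5% × €310,000.00 = €74,400.00
Final settlement = outstanding balance + penalty = €176,612.6728… + €74,400.00 = €251,012.67

€251,012.67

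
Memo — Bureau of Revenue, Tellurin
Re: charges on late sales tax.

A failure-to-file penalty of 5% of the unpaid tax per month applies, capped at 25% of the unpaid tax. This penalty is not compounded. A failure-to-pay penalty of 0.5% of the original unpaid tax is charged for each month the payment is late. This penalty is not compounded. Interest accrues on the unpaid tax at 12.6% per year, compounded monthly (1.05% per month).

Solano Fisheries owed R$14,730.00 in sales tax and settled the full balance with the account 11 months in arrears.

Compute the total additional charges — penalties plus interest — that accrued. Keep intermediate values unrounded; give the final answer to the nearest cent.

Failure-to-file: 11 × 5% × R$14,730.00 = R$8,101.50, capped at 25% × R$14,730.00 = R$3,682.50
Failure-to-pay penalty: 11 × 0.5% × R$14,730.00 = R$810.15
Interest: R$14,730.00 × ((1 + 0.0105)^11 − 1) = R$14,730.00 × 0.1217588… = R$1,793.5075…
Penalties + interest = R$4,492.6500 + R$1,793.5075… = R$6,286.16

R$6,286.16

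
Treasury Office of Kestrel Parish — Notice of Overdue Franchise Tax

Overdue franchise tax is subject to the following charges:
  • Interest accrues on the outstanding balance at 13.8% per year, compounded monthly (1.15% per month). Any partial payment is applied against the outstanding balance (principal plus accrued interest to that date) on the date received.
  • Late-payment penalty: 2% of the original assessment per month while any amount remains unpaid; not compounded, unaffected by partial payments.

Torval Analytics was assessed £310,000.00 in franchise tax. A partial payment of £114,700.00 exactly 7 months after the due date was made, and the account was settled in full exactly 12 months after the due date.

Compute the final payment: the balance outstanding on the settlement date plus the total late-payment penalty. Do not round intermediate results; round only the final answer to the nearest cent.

Balance at month 7: £310,000.0000 × (1 + 0.0115)^7 = £335,832.6401…
After £114,700.00 payment: £335,832.6401… − £114,700.00 = £221,132.6401…
Balance at month 12: £221,132.6401… × (1 + 0.0115)^5 = £234,143.5973…
Penalty: 12 × 2% × £310,000.00 = £74,400.00
Final settlement = outstanding balance + penalty = £234,143.5973… + £74,400.00 = £308,543.60

£308,543.60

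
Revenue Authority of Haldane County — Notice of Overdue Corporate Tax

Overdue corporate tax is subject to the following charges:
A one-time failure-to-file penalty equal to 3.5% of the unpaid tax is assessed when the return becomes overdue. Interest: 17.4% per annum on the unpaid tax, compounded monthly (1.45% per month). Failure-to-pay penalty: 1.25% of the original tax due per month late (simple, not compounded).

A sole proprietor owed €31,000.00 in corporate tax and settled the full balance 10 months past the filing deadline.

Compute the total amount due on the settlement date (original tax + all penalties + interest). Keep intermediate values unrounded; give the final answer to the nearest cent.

Failure-to-file penalty: 3.5% × €31,000.00 = €1,085.00
Failure-to-pay penalty: 10 × 1.25% × €31,000.00 = €3,875.00
Interest: €31,000.00 × ((1 + 0.0145)^10 − 1) = €31,000.00 × 0.1548365… = €4,799.9325…
Total = €31,000.00 + €4,960.0000 + €4,799.9325… = €40,759.93

€40,759.93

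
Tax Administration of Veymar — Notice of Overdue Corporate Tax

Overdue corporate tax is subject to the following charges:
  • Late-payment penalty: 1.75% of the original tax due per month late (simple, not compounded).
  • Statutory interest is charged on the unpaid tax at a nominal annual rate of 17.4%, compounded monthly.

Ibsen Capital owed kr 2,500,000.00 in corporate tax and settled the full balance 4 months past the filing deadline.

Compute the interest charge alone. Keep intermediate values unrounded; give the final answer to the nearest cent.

Interest (17.4%/yr ÷ 12 = 1.45%/month): kr 2,500,000.00 × ((1 + 0.0145)^4 − 1) = kr 148,184.3468…

kr 148,184.35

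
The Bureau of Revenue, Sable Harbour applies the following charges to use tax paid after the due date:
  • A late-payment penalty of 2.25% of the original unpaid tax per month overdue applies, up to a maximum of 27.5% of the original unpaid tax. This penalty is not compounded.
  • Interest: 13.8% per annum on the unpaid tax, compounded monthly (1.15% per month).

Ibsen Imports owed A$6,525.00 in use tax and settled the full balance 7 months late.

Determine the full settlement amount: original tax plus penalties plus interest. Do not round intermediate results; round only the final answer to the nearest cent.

Penalty: 7 × 2.25% × A$6,525.00 = A$1,027.69… (below the 27.5% cap of A$1,794.38…)
Interest: A$6,525.00 × ((1 + 0.0115)^7 − 1) = A$6,525.00 × 0.0833311… = A$543.7354…
Total = A$6,525.00 + A$1,027.6875 + A$543.7354… = A$8,096.42

A$8,096.42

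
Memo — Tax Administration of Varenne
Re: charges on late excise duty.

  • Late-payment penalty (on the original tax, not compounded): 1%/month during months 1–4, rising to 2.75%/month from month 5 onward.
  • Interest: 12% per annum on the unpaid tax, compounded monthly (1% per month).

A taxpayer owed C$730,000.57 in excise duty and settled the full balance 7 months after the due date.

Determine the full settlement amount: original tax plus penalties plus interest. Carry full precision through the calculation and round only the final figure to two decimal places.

Penalty, months 1–4: 4 × 1% × C$730,000.57 = C$29,200.02…
Penalty, months 5–7: 3 × 2.75% × C$730,000.57 = C$60,225.05…
Interest: C$730,000.57 × ((1 + 0.01)^7 − 1) = C$730,000.57 × 0.0721354… = C$52,658.8482…
Total = C$730,000.57 + C$89,425.0698… + C$52,658.8482… = C$872,084.49

C$872,084.49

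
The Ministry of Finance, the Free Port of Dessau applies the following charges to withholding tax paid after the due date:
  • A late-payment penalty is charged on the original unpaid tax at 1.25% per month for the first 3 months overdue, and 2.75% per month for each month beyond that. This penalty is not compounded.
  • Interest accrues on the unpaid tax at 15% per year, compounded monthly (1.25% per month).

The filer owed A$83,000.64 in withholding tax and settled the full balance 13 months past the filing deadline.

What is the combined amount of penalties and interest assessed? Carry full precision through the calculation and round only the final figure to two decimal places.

A$40,484.72

Penalty, months 1–3: 3 × 1.25% × A$83,000.64 = A$3,112.52…
Penalty, months 4–13: 10 × 2.75% × A$83,000.64 = A$22,825.18…
Interest: A$83,000.64 × ((1 + 0.0125)^13 − 1) = A$83,000.64 × 0.1752639… = A$14,547.0200…
Penalties + interest = A$25,937.7000 + A$14,547.0200… = A$40,484.72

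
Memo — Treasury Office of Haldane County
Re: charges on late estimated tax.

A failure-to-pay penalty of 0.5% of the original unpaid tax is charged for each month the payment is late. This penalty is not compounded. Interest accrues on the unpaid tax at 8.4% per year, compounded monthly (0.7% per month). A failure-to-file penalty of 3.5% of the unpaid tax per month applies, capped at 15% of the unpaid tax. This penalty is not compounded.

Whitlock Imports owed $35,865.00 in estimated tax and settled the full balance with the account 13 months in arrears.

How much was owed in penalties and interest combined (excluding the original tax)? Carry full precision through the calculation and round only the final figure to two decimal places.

Failure-to-file: 13 × 3.5% × $35,865.00 = $16,318.58…, capped at 15% × $35,865.00 = $5,379.75
Failure-to-pay penalty = 0.5% × $35,865.00 × 13 mo = $2,331.23…
Interest: $35,865.00 × ((1 + 0.007)^13 − 1) = $35,865.00 × 0.0949218… = $3,404.3717…
Penalties + interest = $7,710.9750 + $3,404.3717… = $11,115.35

$11,115.35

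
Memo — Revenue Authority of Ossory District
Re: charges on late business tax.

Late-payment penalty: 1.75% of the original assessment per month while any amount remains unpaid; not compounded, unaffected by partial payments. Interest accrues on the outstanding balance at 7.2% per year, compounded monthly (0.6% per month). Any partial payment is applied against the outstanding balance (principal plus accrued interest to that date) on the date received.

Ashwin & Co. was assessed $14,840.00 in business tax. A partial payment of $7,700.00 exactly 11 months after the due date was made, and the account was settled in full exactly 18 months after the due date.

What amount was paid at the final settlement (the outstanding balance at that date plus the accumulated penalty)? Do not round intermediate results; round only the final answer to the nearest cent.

Balance at month 11: $14,840.0000 × (1 + 0.006)^11 = $15,849.3585…
After $7,700.00 payment: $15,849.3585… − $7,700.00 = $8,149.3585…
Balance at month 18: $8,149.3585… × (1 + 0.006)^7 = $8,497.8545…
Penalty: 18 × 1.75% × $14,840.00 = $4,674.60
Final settlement = outstanding balance + penalty = $8,497.8545… + $4,674.60 = $13,172.45

$13,172.45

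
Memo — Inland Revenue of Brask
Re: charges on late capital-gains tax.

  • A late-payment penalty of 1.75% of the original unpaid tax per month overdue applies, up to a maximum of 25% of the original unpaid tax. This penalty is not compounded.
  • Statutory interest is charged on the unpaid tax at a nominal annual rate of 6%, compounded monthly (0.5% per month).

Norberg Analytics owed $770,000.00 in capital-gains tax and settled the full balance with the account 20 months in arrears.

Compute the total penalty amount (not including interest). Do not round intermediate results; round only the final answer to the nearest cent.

Penalty (uncapped): 20 × 1.75% × $770,000.00 = $269,500.00; cap = 25% × $770,000.00 = $192,500.00 → penalty = $192,500.00

$192,500.00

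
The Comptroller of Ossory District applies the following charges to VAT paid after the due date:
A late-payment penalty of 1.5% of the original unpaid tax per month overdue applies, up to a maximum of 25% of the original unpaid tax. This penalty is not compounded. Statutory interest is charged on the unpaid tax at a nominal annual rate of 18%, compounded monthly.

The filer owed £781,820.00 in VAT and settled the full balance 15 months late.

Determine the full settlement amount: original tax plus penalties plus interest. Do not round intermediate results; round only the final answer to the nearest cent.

Penalty: 15 × 1.5% × £781,820.00 = £175,909.50 (below the 25% cap of £195,455.00)
Interest (18%/yr ÷ 12 = 1.5%/month): £781,820.00 × ((1 + 0.015)^15 − 1) = £195,636.4344…
Total = £781,820.00 + £175,909.5000 + £195,636.4344… = £1,153,365.93

£1,153,365.93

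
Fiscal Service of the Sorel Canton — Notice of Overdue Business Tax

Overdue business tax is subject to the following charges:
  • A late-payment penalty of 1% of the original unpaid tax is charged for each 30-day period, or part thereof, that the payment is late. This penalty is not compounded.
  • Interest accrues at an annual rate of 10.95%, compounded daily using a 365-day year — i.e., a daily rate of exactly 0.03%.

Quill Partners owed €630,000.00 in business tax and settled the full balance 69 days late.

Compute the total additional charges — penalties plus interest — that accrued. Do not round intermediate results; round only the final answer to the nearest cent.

€32,074.91

Penalty periods: ⌈69/30⌉ = 3; penalty = 3 × 1% × €630,000.00 = €18,900.00
Interest: €630,000.00 × ((1 + 0.0003)^69 − 1) = €630,000.00 × 0.02091256… = €13,174.9139…
Penalties + interest = €18,900.0000 + €13,174.9139… = €32,074.91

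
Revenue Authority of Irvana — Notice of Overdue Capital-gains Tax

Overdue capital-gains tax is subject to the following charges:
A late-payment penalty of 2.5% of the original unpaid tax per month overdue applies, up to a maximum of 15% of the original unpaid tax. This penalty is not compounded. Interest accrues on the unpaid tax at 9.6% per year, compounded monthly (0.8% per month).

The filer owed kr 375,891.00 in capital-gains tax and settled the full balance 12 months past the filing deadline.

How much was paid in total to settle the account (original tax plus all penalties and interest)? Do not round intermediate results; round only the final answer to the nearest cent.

kr 469,991.06

Penalty (uncapped): 12 × 2.5% × kr 375,891.00 = kr 112,767.30; cap = 15% × kr 375,891.00 = kr 56,383.65 → penalty = kr 56,383.65
Interest: kr 375,891.00 × ((1 + 0.008)^12 − 1) = kr 375,891.00 × 0.1003387… = kr 37,716.4119…
Total = kr 375,891.00 + kr 56,383.6500 + kr 37,716.4119… = kr 469,991.06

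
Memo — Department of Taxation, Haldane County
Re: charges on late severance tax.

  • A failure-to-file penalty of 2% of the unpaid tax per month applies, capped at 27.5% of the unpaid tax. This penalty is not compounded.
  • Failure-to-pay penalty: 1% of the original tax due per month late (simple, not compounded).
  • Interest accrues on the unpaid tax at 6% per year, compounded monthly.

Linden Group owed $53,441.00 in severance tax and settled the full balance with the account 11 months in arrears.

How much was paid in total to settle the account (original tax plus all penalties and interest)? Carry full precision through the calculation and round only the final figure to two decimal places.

$74,090.38

Failure-to-file: 11 × 2% × $53,441.00 = $11,757.02 (under the 27.5% cap)
Failure-to-pay penalty = 1% × $53,441.00 × 11 mo = $5,878.51
Interest (6%/yr ÷ 12 = 0.5%/month): $53,441.00 × ((1 + 0.005)^11 − 1) = $3,013.8497…
Total = $53,441.00 + $17,635.5300 + $3,013.8497… = $74,090.38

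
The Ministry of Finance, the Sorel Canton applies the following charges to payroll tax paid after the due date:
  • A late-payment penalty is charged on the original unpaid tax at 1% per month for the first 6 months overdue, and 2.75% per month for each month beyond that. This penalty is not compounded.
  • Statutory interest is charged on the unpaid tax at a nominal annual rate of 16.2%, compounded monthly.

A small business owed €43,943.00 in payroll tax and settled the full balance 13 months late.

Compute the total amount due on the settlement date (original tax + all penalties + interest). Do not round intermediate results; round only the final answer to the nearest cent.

€63,407.27

Penalty, months 1–6: 6 × 1% × €43,943.00 = €2,636.58
Penalty, months 7–13: 7 × 2.75% × €43,943.00 = €8,459.03…
Interest (16.2%/yr ÷ 12 = 1.35%/month): €43,943.00 × ((1 + 0.0135)^13 − 1) = €8,368.6589…
Total = €43,943.00 + €11,095.6075 + €8,368.6589… = €63,407.27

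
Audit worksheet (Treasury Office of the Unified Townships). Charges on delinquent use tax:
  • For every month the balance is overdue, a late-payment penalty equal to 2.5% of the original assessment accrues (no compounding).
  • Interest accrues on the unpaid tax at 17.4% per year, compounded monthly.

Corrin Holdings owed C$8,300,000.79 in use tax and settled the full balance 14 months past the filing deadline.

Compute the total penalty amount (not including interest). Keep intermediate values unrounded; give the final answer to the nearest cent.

Late-payment penalty: 14 × 2.5% × C$8,300,000.79 = C$2,905,000.28…

C$2,905,000.28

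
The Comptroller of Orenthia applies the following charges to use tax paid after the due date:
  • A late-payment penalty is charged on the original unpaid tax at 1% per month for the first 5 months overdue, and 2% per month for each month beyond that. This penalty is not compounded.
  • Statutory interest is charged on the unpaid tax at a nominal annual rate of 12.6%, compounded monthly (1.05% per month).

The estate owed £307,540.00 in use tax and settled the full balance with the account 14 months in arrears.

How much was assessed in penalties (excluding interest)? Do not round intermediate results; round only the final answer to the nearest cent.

£70,734.20

Penalty, months 1–5: 5 × 1% × £307,540.00 = £15,377.00
Penalty, months 6–14: 9 × 2% × £307,540.00 = £55,357.20
Total penalty = £15,377.00 + £55,357.20 = £70,734.20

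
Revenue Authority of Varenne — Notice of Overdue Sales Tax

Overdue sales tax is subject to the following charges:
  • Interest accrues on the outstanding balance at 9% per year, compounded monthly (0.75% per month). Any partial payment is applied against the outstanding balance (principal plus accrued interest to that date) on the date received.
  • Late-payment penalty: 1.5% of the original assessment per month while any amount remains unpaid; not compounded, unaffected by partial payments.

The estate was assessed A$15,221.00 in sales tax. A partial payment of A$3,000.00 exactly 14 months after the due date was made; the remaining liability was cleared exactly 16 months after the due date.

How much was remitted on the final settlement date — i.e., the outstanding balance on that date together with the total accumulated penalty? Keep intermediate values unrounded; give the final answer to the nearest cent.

Balance at month 14: A$15,221.0000 × (1 + 0.0075)^14 = A$16,899.5038…
After A$3,000.00 payment: A$16,899.5038… − A$3,000.00 = A$13,899.5038…
Balance at month 16: A$13,899.5038… × (1 + 0.0075)^2 = A$14,108.7782…
Penalty: 16 × 1.5% × A$15,221.00 = A$3,653.04
Final settlement = outstanding balance + penalty = A$14,108.7782… + A$3,653.04 = A$17,761.82

A$17,761.82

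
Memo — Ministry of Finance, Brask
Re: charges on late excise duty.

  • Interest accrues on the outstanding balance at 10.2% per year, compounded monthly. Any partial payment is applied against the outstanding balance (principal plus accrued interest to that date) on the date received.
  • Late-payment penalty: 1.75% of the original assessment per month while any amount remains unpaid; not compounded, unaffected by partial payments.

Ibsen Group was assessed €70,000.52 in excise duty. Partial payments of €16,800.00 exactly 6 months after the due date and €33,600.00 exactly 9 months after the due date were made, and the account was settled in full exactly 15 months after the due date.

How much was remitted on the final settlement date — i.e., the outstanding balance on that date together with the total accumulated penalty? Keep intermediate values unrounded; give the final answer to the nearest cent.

€44,371.63

Monthly rate = 10.2% ÷ 12 = 0.85%
Balance at month 6: €70,000.5200 × (1 + 0.0085)^6 = €73,647.2749…
After €16,800.00 payment: €73,647.2749… − €16,800.00 = €56,847.2749…
Balance at month 9: €56,847.2749… × (1 + 0.0085)^3 = €58,309.2369…
After €33,600.00 payment: €58,309.2369… − €33,600.00 = €24,709.2369…
Balance at month 15: €24,709.2369… × (1 + 0.0085)^6 = €25,996.4921…
Penalty: 15 × 1.75% × €70,000.52 = €18,375.14…
Final settlement = outstanding balance + penalty = €25,996.4921… + €18,375.14… = €44,371.63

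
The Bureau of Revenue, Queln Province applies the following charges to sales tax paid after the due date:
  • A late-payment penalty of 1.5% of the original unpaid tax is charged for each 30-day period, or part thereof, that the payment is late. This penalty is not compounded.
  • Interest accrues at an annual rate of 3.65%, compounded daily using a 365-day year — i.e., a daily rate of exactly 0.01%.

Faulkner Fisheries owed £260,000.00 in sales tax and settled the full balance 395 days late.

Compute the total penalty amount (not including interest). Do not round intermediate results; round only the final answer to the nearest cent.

Penalty periods: ⌈395/30⌉ = 14; penalty = 14 × 1.5% × £260,000.00 = £54,600.00

£54,600.00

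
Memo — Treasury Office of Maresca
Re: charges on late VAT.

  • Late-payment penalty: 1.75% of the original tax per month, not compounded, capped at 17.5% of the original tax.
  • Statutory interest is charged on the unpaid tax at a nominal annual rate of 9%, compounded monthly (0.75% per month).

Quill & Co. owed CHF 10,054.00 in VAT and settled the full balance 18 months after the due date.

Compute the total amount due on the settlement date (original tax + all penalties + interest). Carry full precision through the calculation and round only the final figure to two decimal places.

Penalty (uncapped): 18 × 1.75% × CHF 10,054.00 = CHF 3,167.01; cap = 17.5% × CHF 10,054.00 = CHF 1,759.45 → penalty = CHF 1,759.45
Interest: CHF 10,054.00 × ((1 + 0.0075)^18 − 1) = CHF 10,054.00 × 0.1439604… = CHF 1,447.3777…
Total = CHF 10,054.00 + CHF 1,759.4500 + CHF 1,447.3777… = CHF 13,260.83

CHF 13,260.83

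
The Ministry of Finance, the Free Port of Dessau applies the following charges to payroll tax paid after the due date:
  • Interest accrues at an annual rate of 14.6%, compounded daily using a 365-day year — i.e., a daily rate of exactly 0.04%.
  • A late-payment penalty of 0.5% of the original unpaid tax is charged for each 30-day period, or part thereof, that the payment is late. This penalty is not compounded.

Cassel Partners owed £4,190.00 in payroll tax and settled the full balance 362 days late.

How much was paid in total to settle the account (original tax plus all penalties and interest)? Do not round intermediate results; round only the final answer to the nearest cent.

Penalty periods: ⌈362/30⌉ = 13; penalty = 13 × 0.5% × £4,190.00 = £272.35
Interest: £4,190.00 × ((1 + 0.0004)^362 − 1) = £4,190.00 × 0.15577492… = £652.6969…
Total = £4,190.00 + £272.3500 + £652.6969… = £5,115.05

£5,115.05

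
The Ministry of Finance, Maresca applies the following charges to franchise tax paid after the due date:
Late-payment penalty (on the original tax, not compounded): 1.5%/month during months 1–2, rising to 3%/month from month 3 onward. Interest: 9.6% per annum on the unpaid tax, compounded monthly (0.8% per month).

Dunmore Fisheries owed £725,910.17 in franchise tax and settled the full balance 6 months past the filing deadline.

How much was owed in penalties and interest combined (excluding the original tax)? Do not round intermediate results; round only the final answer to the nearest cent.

£144,434.57

Penalty, months 1–2: 2 × 1.5% × £725,910.17 = £21,777.31…
Penalty, months 3–6: 4 × 3% × £725,910.17 = £87,109.22…
Interest: £725,910.17 × ((1 + 0.008)^6 − 1) = £725,910.17 × 0.0489703… = £35,548.0400…
Penalties + interest = £108,886.5255 + £35,548.0400… = £144,434.57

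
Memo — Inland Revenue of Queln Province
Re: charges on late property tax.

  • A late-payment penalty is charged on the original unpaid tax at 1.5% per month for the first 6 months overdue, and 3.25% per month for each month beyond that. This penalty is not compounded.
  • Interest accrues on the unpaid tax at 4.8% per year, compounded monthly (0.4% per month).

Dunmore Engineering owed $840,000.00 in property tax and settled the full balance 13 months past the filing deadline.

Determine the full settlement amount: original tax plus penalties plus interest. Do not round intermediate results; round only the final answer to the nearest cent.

$1,151,443.85

Penalty, months 1–6: 6 × 1.5% × $840,000.00 = $75,600.00
Penalty, months 7–13: 7 × 3.25% × $840,000.00 = $191,100.00
Interest: $840,000.00 × ((1 + 0.004)^13 − 1) = $840,000.00 × 0.0532665… = $44,743.8502…
Total = $840,000.00 + $266,700.0000 + $44,743.8502… = $1,151,443.85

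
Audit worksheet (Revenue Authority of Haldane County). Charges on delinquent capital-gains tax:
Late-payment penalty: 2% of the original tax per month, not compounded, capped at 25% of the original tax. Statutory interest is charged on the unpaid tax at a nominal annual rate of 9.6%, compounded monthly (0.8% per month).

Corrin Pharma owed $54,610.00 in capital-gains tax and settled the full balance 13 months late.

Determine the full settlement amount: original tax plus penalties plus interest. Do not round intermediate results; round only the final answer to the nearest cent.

$74,222.71

Penalty (uncapped): 13 × 2% × $54,610.00 = $14,198.60; cap = 25% × $54,610.00 = $13,652.50 → penalty = $13,652.50
Interest: $54,610.00 × ((1 + 0.008)^13 − 1) = $54,610.00 × 0.1091414… = $5,960.2120…
Total = $54,610.00 + $13,652.5000 + $5,960.2120… = $74,222.71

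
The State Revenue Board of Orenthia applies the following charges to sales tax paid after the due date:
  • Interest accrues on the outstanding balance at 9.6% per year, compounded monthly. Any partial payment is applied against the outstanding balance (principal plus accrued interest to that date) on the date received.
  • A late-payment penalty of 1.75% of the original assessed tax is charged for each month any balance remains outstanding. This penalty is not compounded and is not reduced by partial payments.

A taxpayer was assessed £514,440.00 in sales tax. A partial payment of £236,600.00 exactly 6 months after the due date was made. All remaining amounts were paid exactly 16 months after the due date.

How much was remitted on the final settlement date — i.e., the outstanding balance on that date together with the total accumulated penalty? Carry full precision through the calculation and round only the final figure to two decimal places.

Monthly rate = 9.6% ÷ 12 = 0.8%
Balance at month 6: £514,440.0000 × (1 + 0.008)^6 = £539,632.2820…
After £236,600.00 payment: £539,632.2820… − £236,600.00 = £303,032.2820…
Balance at month 16: £303,032.2820… × (1 + 0.008)^10 = £328,166.4790…
Penalty: 16 × 1.75% × £514,440.00 = £144,043.20
Final settlement = outstanding balance + penalty = £328,166.4790… + £144,043.20 = £472,209.68

£472,209.68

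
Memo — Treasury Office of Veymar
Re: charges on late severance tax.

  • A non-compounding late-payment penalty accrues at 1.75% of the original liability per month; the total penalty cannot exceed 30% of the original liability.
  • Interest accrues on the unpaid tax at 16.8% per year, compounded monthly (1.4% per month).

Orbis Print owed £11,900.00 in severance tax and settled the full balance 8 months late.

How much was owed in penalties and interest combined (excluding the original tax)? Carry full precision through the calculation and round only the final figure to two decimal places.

Penalty: 8 × 1.75% × £11,900.00 = £1,666.00 (below the 30% cap of £3,570.00)
Interest: £11,900.00 × ((1 + 0.014)^8 − 1) = £11,900.00 × 0.1176444… = £1,399.9682…
Penalties + interest = £1,666.0000 + £1,399.9682… = £3,065.97

£3,065.97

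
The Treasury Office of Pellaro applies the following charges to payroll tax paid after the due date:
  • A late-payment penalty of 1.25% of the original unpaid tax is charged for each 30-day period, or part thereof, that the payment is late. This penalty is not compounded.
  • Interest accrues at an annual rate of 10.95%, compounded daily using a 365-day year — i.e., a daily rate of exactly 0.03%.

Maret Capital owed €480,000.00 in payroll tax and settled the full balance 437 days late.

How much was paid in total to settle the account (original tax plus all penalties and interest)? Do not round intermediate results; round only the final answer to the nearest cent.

€637,228.50

Penalty periods: ⌈437/30⌉ = 15; penalty = 15 × 1.25% × €480,000.00 = €90,000.00
Interest: €480,000.00 × ((1 + 0.0003)^437 − 1) = €480,000.00 × 0.14005937… = €67,228.4970…
Total = €480,000.00 + €90,000.0000 + €67,228.4970… = €637,228.50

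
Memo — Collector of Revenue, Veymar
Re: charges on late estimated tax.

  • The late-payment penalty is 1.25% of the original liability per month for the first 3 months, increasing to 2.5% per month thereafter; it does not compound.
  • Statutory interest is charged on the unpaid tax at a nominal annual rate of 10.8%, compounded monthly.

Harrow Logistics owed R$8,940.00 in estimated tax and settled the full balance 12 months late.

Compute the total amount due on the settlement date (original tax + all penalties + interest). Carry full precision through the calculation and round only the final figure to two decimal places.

R$12,301.53

Penalty, months 1–3: 3 × 1.25% × R$8,940.00 = R$335.25
Penalty, months 4–12: 9 × 2.5% × R$8,940.00 = R$2,011.50
Interest (10.8%/yr ÷ 12 = 0.9%/month): R$8,940.00 × ((1 + 0.009)^12 − 1) = R$1,014.7765…
Total = R$8,940.00 + R$2,346.7500 + R$1,014.7765… = R$12,301.53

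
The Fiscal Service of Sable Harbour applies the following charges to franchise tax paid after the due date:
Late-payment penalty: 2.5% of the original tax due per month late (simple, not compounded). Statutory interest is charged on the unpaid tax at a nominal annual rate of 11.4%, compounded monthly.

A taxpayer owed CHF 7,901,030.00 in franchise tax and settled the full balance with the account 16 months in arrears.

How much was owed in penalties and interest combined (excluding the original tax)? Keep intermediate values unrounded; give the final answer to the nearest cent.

CHF 4,450,850.08

Late-payment penalty = 2.5% × CHF 7,901,030.00 × 16 mo = CHF 3,160,412.00
Interest (11.4%/yr ÷ 12 = 0.95%/month): CHF 7,901,030.00 × ((1 + 0.0095)^16 − 1) = CHF 1,290,438.0790…
Penalties + interest = CHF 3,160,412.0000 + CHF 1,290,438.0790… = CHF 4,450,850.08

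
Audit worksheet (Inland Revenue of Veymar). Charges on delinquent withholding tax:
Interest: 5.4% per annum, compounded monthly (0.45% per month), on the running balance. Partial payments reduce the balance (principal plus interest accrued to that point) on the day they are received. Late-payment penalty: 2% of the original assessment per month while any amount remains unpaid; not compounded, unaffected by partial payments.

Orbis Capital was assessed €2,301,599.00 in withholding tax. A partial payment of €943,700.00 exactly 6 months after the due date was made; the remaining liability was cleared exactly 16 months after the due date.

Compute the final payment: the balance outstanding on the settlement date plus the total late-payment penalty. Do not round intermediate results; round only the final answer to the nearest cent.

€2,222,501.03

Balance at month 6: €2,301,599.0000 × (1 + 0.0045)^6 = €2,364,445.4925…
After €943,700.00 payment: €2,364,445.4925… − €943,700.00 = €1,420,745.4925…
Balance at month 16: €1,420,745.4925… × (1 + 0.0045)^10 = €1,485,989.3529…
Penalty: 16 × 2% × €2,301,599.00 = €736,511.68
Final settlement = outstanding balance + penalty = €1,485,989.3529… + €736,511.68 = €2,222,501.03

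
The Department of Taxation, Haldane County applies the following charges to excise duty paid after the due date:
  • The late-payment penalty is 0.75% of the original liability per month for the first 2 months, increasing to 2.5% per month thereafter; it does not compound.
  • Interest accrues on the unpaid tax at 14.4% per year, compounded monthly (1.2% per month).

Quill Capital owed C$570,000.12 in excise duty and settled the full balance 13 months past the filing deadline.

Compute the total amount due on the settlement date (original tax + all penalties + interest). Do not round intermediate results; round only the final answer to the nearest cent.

C$830,912.75

Penalty, months 1–2: 2 × 0.75% × C$570,000.12 = C$8,550.00…
Penalty, months 3–13: 11 × 2.5% × C$570,000.12 = C$156,750.03…
Interest: C$570,000.12 × ((1 + 0.012)^13 − 1) = C$570,000.12 × 0.1677414… = C$95,612.5951…
Total = C$570,000.12 + C$165,300.0348 + C$95,612.5951… = C$830,912.75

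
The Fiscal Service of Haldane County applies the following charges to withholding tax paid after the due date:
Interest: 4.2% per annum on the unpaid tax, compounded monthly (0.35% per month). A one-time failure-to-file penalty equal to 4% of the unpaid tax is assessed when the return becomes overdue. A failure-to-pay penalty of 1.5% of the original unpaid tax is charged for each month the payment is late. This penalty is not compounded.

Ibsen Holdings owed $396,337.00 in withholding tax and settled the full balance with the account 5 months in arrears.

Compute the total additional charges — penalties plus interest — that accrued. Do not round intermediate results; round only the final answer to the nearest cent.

Failure-to-file penalty: 4% × $396,337.00 = $15,853.48
Failure-to-pay penalty = 1.5% × $396,337.00 × 5 mo = $29,725.28…
Interest: $396,337.00 × ((1 + 0.0035)^5 − 1) = $396,337.00 × 0.0176229… = $6,984.6190…
Penalties + interest = $45,578.7550 + $6,984.6190… = $52,563.37

$52,563.37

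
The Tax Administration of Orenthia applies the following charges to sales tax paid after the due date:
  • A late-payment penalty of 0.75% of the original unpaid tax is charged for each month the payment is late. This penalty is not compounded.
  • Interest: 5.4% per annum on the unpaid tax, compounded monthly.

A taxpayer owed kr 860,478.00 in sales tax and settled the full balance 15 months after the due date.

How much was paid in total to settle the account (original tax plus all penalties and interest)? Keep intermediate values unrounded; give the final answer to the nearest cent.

Late-payment penalty: 15 × 0.75% × kr 860,478.00 = kr 96,803.78…
Interest (5.4%/yr ÷ 12 = 0.45%/month): kr 860,478.00 × ((1 + 0.0045)^15 − 1) = kr 59,948.0198…
Total = kr 860,478.00 + kr 96,803.7750 + kr 59,948.0198… = kr 1,017,229.79

kr 1,017,229.79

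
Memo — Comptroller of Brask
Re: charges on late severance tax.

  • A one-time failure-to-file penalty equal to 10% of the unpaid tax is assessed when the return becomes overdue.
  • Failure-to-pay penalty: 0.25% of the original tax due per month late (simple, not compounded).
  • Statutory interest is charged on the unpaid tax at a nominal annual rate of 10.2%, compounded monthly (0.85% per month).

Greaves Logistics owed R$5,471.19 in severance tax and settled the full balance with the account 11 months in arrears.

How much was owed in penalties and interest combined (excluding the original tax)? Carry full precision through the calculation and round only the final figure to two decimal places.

Failure-to-file penalty: 10% × R$5,471.19 = R$547.12…
Failure-to-pay penalty: 11 × 0.25% × R$5,471.19 = R$150.46…
Interest: R$5,471.19 × ((1 + 0.0085)^11 − 1) = R$5,471.19 × 0.0975768… = R$533.8613…
Penalties + interest = R$697.5767… + R$533.8613… = R$1,231.44

R$1,231.44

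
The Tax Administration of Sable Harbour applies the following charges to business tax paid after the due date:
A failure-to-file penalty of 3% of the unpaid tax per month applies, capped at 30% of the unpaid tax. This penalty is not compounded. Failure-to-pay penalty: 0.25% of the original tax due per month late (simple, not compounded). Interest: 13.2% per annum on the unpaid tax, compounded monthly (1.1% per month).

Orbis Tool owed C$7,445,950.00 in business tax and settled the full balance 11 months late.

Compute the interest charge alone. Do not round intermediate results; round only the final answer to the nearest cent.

C$952,184.53

Interest: C$7,445,950.00 × ((1 + 0.011)^11 − 1) = C$7,445,950.00 × 0.1278795… = C$952,184.5251…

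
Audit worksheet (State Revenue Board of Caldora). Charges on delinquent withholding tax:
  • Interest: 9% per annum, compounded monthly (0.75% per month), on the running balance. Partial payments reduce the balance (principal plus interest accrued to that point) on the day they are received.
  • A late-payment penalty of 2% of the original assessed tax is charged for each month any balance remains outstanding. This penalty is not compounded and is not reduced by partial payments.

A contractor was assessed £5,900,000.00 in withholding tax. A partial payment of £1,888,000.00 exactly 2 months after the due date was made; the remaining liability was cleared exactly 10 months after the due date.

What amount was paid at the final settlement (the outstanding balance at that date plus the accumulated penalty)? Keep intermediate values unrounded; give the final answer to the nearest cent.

£5,533,438.39

Balance at month 2: £5,900,000.0000 × (1 + 0.0075)^2 = £5,988,831.8750
After £1,888,000.00 payment: £5,988,831.8750 − £1,888,000.00 = £4,100,831.8750
Balance at month 10: £4,100,831.8750 × (1 + 0.0075)^8 = £4,353,438.3936…
Penalty: 10 × 2% × £5,900,000.00 = £1,180,000.00
Final settlement = outstanding balance + penalty = £4,353,438.3936… + £1,180,000.00 = £5,533,438.39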